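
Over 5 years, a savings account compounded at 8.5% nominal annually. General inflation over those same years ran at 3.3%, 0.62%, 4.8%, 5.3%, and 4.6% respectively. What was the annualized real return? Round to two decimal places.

4.62%

Cumulative inflation factor: 1.033 × 1.0062 × 1.048 × 1.053 × 1.046 ≈ 1.19979.
Nominal growth factor: 1.50366. Real growth factor = 1.50366 / 1.19979 ≈ 1.25326.
Annualized: 1.25326^(1/5) − 1 ≈ 0.04619.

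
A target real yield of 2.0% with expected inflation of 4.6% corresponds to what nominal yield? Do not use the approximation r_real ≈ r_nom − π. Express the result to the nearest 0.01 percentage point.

6.69%

By the Fisher equation, 1 + r_nom = (1 + 2.0%)(1 + 4.6%) = 1.020 × 1.046 = 1.06692.
So r_nom = 6.692%.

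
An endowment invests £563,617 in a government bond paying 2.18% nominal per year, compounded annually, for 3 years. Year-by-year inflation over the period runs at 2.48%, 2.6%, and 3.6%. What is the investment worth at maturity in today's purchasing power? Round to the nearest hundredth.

£551,995.51

Nominal value at maturity: £563,617 × (1 + 2.18%)^3 ≈ £601,286.95.
Price-level factor over 3 years: 1.0248 × 1.026 × 1.036 = 1.0892968128.
Dividing the nominal maturity value by the price-level factor gives the value in today's money.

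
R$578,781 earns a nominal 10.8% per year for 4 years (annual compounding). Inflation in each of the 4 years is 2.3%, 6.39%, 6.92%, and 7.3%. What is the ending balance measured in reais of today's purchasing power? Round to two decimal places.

Nominal value at maturity: R$578,781 × (1 + 10.8%)^4 ≈ R$872,314.93.
Price-level factor over 4 years: 1.023 × 1.0639 × 1.0692 × 1.073 ≈ 1.2486338797.
Dividing the nominal maturity value by the price-level factor gives the value in today's money.

R$698,615.46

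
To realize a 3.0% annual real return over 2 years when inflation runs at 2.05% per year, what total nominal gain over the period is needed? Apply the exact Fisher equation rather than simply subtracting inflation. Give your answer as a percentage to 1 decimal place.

Required annual nominal rate: (1+3.0%)(1+2.05%) − 1 = 5.1115%.
Cumulative over 2 years: (1 + 0.051115)^2 − 1 ≈ 0.10484.

10.5%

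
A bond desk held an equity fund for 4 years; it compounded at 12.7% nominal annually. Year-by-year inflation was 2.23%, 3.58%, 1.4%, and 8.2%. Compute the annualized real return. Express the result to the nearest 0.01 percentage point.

Cumulative inflation factor: 1.0223 × 1.0358 × 1.014 × 1.082 ≈ 1.16177.
Nominal growth factor: 1.61323. Real growth factor = 1.61323 / 1.16177 ≈ 1.38860.
Annualized: 1.38860^(1/4) − 1 ≈ 0.08554.

8.55%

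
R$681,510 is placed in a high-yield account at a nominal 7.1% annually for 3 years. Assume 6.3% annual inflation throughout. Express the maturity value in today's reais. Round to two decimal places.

Nominal value at maturity: R$681,510 × (1 + 7.1%)^3 ≈ R$837,222.03.
Price-level factor over 3 years: (1 + 6.3%)^3 = 1.201157047.
The maturity value deflated by that factor is the answer in today's purchasing power.

R$697,012.96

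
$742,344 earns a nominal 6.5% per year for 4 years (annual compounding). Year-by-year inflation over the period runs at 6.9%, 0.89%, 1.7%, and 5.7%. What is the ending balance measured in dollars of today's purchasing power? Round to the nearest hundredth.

Nominal value at maturity: $742,344 × (1 + 6.5%)^4 ≈ $955,000.58.
Price-level factor over 4 years: 1.069 × 1.0089 × 1.017 × 1.057 ≈ 1.1593692236.
The maturity value deflated by that factor is the answer in today's purchasing power.

$823,724.28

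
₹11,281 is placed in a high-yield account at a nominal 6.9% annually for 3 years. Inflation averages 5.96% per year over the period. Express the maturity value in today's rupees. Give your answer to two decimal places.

₹11,583.90

Nominal value at maturity: ₹11,281 × (1 + 6.9%)^3 ≈ ₹13,781.00.
Price-level factor over 3 years: (1 + 5.96%)^3 ≈ 1.1896681887.
Dividing the nominal maturity value by the price-level factor gives the value in today's money.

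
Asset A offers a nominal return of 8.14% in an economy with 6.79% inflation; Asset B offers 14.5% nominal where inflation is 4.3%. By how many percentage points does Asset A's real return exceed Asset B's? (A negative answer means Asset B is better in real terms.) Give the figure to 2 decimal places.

-8.52

Asset A real return: 1.0814/1.0679 − 1 = 1.264%.
Asset B real return: 1.145/1.043 − 1 = 9.779%.
Difference: 1.264 − 9.779 = -8.515 pp.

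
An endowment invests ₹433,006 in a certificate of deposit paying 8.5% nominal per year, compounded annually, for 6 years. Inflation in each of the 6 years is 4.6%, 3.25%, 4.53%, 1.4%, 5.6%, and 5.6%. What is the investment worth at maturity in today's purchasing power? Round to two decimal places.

₹553,405.99

Nominal value at maturity: ₹433,006 × (1 + 8.5%)^6 ≈ ₹706,435.22.
Price-level factor over 6 years: 1.046 × 1.0325 × 1.0453 × 1.014 × 1.056 × 1.056 ≈ 1.2765225369.
Dividing the nominal maturity value by the price-level factor gives the value in today's money.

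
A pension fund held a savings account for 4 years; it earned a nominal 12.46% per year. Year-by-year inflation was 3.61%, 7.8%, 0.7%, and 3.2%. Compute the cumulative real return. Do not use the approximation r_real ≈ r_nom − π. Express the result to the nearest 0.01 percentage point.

37.80%

Cumulative inflation factor: 1.0361 × 1.078 × 1.007 × 1.032 ≈ 1.16073.
Nominal growth factor: 1.59953. Real growth factor = 1.59953 / 1.16073 ≈ 1.37804.
Total real return ≈ 37.8043%.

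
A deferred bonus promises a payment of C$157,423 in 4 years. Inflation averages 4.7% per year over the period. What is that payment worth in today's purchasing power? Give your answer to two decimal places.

Price-level factor over 4 years: (1 + 4.7%)^4 ≈ 1.2016741717.
Purchasing power today: C$157,423 divided by that factor.

C$131,003.07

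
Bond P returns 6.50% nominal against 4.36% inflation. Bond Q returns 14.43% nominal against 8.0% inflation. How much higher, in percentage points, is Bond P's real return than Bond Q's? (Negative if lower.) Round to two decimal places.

-3.90

Bond P real return: 1.0650/1.0436 − 1 = 2.051%.
Bond Q real return: 1.1443/1.080 − 1 = 5.954%.
Difference: 2.051 − 5.954 = -3.903 pp.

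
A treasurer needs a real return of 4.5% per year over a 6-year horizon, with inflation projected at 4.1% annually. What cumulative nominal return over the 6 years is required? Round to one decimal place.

Required annual nominal rate: (1+4.5%)(1+4.1%) − 1 = 8.7845%.
Cumulative over 6 years: (1 + 0.087845)^6 − 1 ≈ 0.65730.

65.7%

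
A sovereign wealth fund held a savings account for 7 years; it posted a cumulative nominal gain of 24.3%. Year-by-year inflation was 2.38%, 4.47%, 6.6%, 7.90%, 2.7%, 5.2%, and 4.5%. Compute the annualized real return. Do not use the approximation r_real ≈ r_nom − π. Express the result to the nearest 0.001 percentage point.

-1.574%

Cumulative inflation factor: 1.0238 × 1.0447 × 1.066 × 1.0790 × 1.027 × 1.052 × 1.045 ≈ 1.38895.
Nominal growth factor: 1.24300. Real growth factor = 1.24300 / 1.38895 ≈ 0.89492.
Annualized: 0.89492^(1/7) − 1 ≈ -0.01574.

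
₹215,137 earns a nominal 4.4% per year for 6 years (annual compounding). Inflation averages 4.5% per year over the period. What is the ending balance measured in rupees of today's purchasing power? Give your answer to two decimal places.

Nominal value at maturity: ₹215,137 × (1 + 4.4%)^6 ≈ ₹278,559.58.
Price-level factor over 6 years: (1 + 4.5%)^6 ≈ 1.3022601248.
The maturity value deflated by that factor is the answer in today's purchasing power.

₹213,904.71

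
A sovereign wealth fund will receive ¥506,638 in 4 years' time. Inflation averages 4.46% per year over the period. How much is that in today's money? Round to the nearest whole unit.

¥425,498

Price-level factor over 4 years: (1 + 4.46%)^4 ≈ 1.1906937829.
Purchasing power today: ¥506,638 divided by that factor.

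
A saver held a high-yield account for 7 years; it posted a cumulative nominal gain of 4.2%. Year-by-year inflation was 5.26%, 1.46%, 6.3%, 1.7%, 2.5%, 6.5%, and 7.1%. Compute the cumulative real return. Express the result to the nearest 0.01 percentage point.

Cumulative inflation factor: 1.0526 × 1.0146 × 1.063 × 1.017 × 1.025 × 1.065 × 1.071 ≈ 1.34982.
Nominal growth factor: 1.04200. Real growth factor = 1.04200 / 1.34982 ≈ 0.77196.
Total real return ≈ -22.8044%.

-22.80%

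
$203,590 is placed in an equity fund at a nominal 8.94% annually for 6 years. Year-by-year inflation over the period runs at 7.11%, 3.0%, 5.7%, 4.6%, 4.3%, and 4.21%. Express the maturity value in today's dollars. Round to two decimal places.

Nominal value at maturity: $203,590 × (1 + 8.94%)^6 ≈ $340,314.67.
Price-level factor over 6 years: 1.0711 × 1.030 × 1.057 × 1.046 × 1.043 × 1.0421 ≈ 1.3257682684.
The maturity value deflated by that factor is the answer in today's purchasing power.

$256,692.42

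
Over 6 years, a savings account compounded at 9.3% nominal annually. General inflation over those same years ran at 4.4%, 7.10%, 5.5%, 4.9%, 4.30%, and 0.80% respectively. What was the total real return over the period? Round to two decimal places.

Cumulative inflation factor: 1.044 × 1.0710 × 1.055 × 1.049 × 1.0430 × 1.0080 ≈ 1.30096.
Nominal growth factor: 1.70499. Real growth factor = 1.70499 / 1.30096 ≈ 1.31056.
Total real return ≈ 31.0564%.

31.06%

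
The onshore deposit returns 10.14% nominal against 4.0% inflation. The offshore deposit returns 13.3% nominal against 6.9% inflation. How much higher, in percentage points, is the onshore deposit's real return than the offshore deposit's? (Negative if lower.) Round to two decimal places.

-0.08

The onshore deposit real return: 1.1014/1.040 − 1 = 5.904%.
The offshore deposit real return: 1.133/1.069 − 1 = 5.987%.
Difference: 5.904 − 5.987 = -0.083 pp.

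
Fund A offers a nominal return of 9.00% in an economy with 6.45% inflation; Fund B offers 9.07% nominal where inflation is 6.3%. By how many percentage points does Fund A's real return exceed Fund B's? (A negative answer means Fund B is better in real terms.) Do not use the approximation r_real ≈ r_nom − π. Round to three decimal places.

Fund A real return: 1.0900/1.0645 − 1 = 2.3955%.
Fund B real return: 1.0907/1.063 − 1 = 2.6058%.
Difference: 2.3955 − 2.6058 = -0.2103 pp.

-0.210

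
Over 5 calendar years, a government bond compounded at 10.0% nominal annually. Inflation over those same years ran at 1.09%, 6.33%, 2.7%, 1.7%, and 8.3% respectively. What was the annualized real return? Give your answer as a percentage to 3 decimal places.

5.783%

Cumulative inflation factor: 1.0109 × 1.0633 × 1.027 × 1.017 × 1.083 ≈ 1.21586.
Nominal growth factor: 1.61051. Real growth factor = 1.61051 / 1.21586 ≈ 1.32458.
Annualized: 1.32458^(1/5) − 1 ≈ 0.05783.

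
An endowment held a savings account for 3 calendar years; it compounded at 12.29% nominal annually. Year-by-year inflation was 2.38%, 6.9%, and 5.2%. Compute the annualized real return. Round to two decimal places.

7.14%

Cumulative inflation factor: 1.0238 × 1.069 × 1.052 ≈ 1.15135.
Nominal growth factor: 1.41587. Real growth factor = 1.41587 / 1.15135 ≈ 1.22974.
Annualized: 1.22974^(1/3) − 1 ≈ 0.07137.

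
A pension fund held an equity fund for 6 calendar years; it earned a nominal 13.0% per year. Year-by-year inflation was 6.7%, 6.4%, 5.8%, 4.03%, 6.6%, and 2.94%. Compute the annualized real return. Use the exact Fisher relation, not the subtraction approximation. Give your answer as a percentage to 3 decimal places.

Cumulative inflation factor: 1.067 × 1.064 × 1.058 × 1.0403 × 1.066 × 1.0294 ≈ 1.37117.
Nominal growth factor: 2.08195. Real growth factor = 2.08195 / 1.37117 ≈ 1.51837.
Annualized: 1.51837^(1/6) − 1 ≈ 0.07209.

7.209%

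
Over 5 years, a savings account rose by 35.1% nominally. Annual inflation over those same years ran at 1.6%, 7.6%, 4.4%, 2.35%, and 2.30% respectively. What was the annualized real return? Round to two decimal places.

Cumulative inflation factor: 1.016 × 1.076 × 1.044 × 1.0235 × 1.0230 ≈ 1.19501.
Nominal growth factor: 1.35100. Real growth factor = 1.35100 / 1.19501 ≈ 1.13054.
Annualized: 1.13054^(1/5) − 1 ≈ 0.02484.

2.48%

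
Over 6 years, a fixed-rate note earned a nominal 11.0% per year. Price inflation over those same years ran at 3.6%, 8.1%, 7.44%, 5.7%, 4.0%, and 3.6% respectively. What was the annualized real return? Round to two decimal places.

5.32%

Cumulative inflation factor: 1.036 × 1.081 × 1.0744 × 1.057 × 1.040 × 1.036 ≈ 1.37031.
Nominal growth factor: 1.87041. Real growth factor = 1.87041 / 1.37031 ≈ 1.36496.
Annualized: 1.36496^(1/6) − 1 ≈ 0.05322.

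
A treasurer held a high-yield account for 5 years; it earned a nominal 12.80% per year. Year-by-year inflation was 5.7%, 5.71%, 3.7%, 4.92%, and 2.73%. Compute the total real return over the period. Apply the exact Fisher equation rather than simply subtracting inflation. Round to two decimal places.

Cumulative inflation factor: 1.057 × 1.0571 × 1.037 × 1.0492 × 1.0273 ≈ 1.24889.
Nominal growth factor: 1.82619. Real growth factor = 1.82619 / 1.24889 ≈ 1.46224.
Total real return ≈ 46.2245%.

46.22%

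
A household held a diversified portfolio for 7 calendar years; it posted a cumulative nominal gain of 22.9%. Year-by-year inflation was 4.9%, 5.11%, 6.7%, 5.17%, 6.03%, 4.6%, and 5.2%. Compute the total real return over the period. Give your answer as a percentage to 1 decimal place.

-14.9%

Cumulative inflation factor: 1.049 × 1.0511 × 1.067 × 1.0517 × 1.0603 × 1.046 × 1.052 ≈ 1.44362.
Nominal growth factor: 1.22900. Real growth factor = 1.22900 / 1.44362 ≈ 0.85133.
Total real return ≈ -14.8666%.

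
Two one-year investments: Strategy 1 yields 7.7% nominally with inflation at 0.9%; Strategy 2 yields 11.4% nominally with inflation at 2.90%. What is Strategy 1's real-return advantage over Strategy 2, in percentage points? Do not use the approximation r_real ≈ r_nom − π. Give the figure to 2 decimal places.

Strategy 1 real return: 1.077/1.009 − 1 = 6.739%.
Strategy 2 real return: 1.114/1.0290 − 1 = 8.260%.
Difference: 6.739 − 8.260 = -1.521 pp.

-1.52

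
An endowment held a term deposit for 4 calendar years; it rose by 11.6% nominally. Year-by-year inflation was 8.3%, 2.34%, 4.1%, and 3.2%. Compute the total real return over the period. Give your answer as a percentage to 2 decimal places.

Cumulative inflation factor: 1.083 × 1.0234 × 1.041 × 1.032 ≈ 1.19071.
Nominal growth factor: 1.11600. Real growth factor = 1.11600 / 1.19071 ≈ 0.93726.
Total real return ≈ -6.2740%.

-6.27%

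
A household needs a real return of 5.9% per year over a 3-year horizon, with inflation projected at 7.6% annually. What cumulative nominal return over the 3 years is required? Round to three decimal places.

Required annual nominal rate: (1+5.9%)(1+7.6%) − 1 = 13.9484%.
Cumulative over 3 years: (1 + 0.139484)^3 − 1 ≈ 0.47953.

47.953%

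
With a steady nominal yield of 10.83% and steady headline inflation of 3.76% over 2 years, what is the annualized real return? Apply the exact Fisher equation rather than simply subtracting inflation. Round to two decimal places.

With constant rates the annual real return is the same each year: (1+10.83%)/(1+3.76%) − 1 = 0.06814.

6.81%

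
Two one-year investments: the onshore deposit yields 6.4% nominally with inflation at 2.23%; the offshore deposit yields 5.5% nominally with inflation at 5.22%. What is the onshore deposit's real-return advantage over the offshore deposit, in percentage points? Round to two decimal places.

The onshore deposit real return: 1.064/1.0223 − 1 = 4.079%.
The offshore deposit real return: 1.055/1.0522 − 1 = 0.266%.
Difference: 4.079 − 0.266 = 3.813 pp.

3.81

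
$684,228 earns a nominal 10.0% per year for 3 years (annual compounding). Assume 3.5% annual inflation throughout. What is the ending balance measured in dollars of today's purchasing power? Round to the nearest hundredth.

Nominal value at maturity: $684,228 × (1 + 10.0%)^3 ≈ $910,707.47.
Price-level factor over 3 years: (1 + 3.5%)^3 = 1.108717875.
Dividing the nominal maturity value by the price-level factor gives the value in today's money.

$821,405.96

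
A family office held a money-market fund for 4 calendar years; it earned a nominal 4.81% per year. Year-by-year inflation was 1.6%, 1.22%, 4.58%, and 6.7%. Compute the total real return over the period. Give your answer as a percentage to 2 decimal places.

Cumulative inflation factor: 1.016 × 1.0122 × 1.0458 × 1.067 ≈ 1.14755.
Nominal growth factor: 1.20673. Real growth factor = 1.20673 / 1.14755 ≈ 1.05157.
Total real return ≈ 5.1569%.

5.16%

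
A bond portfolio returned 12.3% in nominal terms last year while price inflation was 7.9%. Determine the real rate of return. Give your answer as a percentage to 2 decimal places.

Real return via the Fisher equation: (1 + 12.3%)/(1 + 7.9%) − 1 = 1.123/1.079 − 1 ≈ 0.04078.

4.08%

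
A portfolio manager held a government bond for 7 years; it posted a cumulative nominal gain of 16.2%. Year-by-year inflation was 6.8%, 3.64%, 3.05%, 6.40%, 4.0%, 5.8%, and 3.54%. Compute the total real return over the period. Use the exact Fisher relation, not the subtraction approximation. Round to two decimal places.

Cumulative inflation factor: 1.068 × 1.0364 × 1.0305 × 1.0640 × 1.040 × 1.058 × 1.0354 ≈ 1.38266.
Nominal growth factor: 1.16200. Real growth factor = 1.16200 / 1.38266 ≈ 0.84041.
Total real return ≈ -15.9591%.

-15.96%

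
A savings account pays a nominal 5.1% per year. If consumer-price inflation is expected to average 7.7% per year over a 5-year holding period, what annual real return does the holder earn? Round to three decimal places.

With constant rates the annual real return is the same each year: (1+5.1%)/(1+7.7%) − 1 = -0.02414.

-2.414%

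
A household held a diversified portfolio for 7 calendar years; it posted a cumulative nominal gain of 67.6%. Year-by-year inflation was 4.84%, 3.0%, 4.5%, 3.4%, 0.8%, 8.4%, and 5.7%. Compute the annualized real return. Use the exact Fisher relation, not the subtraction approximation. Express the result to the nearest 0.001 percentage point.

3.164%

Cumulative inflation factor: 1.0484 × 1.030 × 1.045 × 1.034 × 1.008 × 1.084 × 1.057 ≈ 1.34762.
Nominal growth factor: 1.67600. Real growth factor = 1.67600 / 1.34762 ≈ 1.24368.
Annualized: 1.24368^(1/7) − 1 ≈ 0.03164.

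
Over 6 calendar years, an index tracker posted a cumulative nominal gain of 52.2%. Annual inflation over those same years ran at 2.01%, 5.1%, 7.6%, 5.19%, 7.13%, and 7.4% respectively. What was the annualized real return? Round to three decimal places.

Cumulative inflation factor: 1.0201 × 1.051 × 1.076 × 1.0519 × 1.0713 × 1.074 ≈ 1.39620.
Nominal growth factor: 1.52200. Real growth factor = 1.52200 / 1.39620 ≈ 1.09010.
Annualized: 1.09010^(1/6) − 1 ≈ 0.01448.

1.448%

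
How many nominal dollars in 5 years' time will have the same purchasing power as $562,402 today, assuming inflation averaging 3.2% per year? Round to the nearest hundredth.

Cumulative price-level factor: (1+3.2%)^5 ≈ 1.1705729564.
The nominal amount required is $562,402 scaled up by that factor.

$658,332.57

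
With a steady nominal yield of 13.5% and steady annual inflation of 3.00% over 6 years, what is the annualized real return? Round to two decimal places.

10.19%

With constant rates the annual real return is the same each year: (1+13.5%)/(1+3.00%) − 1 = 0.10194.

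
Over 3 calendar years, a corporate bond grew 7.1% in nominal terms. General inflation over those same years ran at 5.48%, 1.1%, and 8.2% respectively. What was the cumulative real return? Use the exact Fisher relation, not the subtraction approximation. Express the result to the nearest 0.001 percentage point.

Cumulative inflation factor: 1.0548 × 1.011 × 1.082 ≈ 1.15385.
Nominal growth factor: 1.07100. Real growth factor = 1.07100 / 1.15385 ≈ 0.92820.
Total real return ≈ -7.1801%.

-7.180%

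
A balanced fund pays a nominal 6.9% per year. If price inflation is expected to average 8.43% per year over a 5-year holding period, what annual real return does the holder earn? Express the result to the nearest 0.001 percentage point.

With constant rates the annual real return is the same each year: (1+6.9%)/(1+8.43%) − 1 = -0.01411.

-1.411%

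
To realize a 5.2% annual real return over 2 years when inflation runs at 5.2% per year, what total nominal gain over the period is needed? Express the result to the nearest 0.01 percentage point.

22.48%

Required annual nominal rate: (1+5.2%)(1+5.2%) − 1 = 10.6704%.
Cumulative over 2 years: (1 + 0.106704)^2 − 1 ≈ 0.22479.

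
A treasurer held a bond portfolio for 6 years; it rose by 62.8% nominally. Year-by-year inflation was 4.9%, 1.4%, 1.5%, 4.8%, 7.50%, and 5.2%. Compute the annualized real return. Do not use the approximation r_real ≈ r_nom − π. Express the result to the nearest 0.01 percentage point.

4.10%

Cumulative inflation factor: 1.049 × 1.014 × 1.015 × 1.048 × 1.0750 × 1.052 ≈ 1.27957.
Nominal growth factor: 1.62800. Real growth factor = 1.62800 / 1.27957 ≈ 1.27230.
Annualized: 1.27230^(1/6) − 1 ≈ 0.04095.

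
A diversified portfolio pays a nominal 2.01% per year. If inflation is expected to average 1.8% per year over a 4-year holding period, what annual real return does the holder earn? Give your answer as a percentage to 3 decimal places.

With constant rates the annual real return is the same each year: (1+2.01%)/(1+1.8%) − 1 = 0.00206.

0.206%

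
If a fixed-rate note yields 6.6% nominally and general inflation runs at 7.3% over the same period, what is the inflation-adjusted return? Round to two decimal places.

-0.65%

Real return via the Fisher equation: (1 + 6.6%)/(1 + 7.3%) − 1 = 1.066/1.073 − 1 ≈ -0.00652.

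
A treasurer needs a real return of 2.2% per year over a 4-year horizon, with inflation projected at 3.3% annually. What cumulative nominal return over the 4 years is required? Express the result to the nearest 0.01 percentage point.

Required annual nominal rate: (1+2.2%)(1+3.3%) − 1 = 5.5726%.
Cumulative over 4 years: (1 + 0.055726)^4 − 1 ≈ 0.24224.

24.22%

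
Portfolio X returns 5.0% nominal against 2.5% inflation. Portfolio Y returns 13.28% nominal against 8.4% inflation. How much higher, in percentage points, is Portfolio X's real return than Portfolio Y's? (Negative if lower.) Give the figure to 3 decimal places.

Portfolio X real return: 1.050/1.025 − 1 = 2.4390%.
Portfolio Y real return: 1.1328/1.084 − 1 = 4.5018%.
Difference: 2.4390 − 4.5018 = -2.0628 pp.

-2.063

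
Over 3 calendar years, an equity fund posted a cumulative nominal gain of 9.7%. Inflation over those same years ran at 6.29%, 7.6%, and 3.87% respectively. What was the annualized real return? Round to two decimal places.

Cumulative inflation factor: 1.0629 × 1.076 × 1.0387 ≈ 1.18794.
Nominal growth factor: 1.09700. Real growth factor = 1.09700 / 1.18794 ≈ 0.92345.
Annualized: 0.92345^(1/3) − 1 ≈ -0.02620.

-2.62%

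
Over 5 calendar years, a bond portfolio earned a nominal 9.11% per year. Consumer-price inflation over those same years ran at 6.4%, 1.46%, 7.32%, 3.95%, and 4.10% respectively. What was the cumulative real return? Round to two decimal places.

23.35%

Cumulative inflation factor: 1.064 × 1.0146 × 1.0732 × 1.0395 × 1.0410 ≈ 1.25370.
Nominal growth factor: 1.54640. Real growth factor = 1.54640 / 1.25370 ≈ 1.23348.
Total real return ≈ 23.3475%.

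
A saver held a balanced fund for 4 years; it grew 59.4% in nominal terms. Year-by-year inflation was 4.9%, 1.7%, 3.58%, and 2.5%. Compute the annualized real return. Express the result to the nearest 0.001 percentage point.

8.918%

Cumulative inflation factor: 1.049 × 1.017 × 1.0358 × 1.025 ≈ 1.13265.
Nominal growth factor: 1.59400. Real growth factor = 1.59400 / 1.13265 ≈ 1.40732.
Annualized: 1.40732^(1/4) − 1 ≈ 0.08918.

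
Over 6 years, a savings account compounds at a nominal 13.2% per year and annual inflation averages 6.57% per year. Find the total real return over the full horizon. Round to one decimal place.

The annual real rate is (1+13.2%)/(1+6.57%) − 1 = 6.2213%.
Compounded over 6 years: (1 + 0.062213)^6 − 1 ≈ 0.43638.

43.6%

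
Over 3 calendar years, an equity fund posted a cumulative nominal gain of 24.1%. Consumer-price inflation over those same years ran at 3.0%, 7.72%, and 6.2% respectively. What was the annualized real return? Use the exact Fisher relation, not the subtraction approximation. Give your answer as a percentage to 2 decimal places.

Cumulative inflation factor: 1.030 × 1.0772 × 1.062 ≈ 1.17831.
Nominal growth factor: 1.24100. Real growth factor = 1.24100 / 1.17831 ≈ 1.05321.
Annualized: 1.05321^(1/3) − 1 ≈ 0.01743.

1.74%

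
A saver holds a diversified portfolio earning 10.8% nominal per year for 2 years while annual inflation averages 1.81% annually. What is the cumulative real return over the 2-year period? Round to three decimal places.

18.440%

The annual real rate is (1+10.8%)/(1+1.81%) − 1 = 8.8302%.
Compounded over 2 years: (1 + 0.088302)^2 − 1 ≈ 0.18440.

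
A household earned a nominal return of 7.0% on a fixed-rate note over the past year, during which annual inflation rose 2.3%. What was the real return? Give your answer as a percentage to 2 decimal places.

4.59%

Real return via the Fisher equation: (1 + 7.0%)/(1 + 2.3%) − 1 = 1.070/1.023 − 1 ≈ 0.04594.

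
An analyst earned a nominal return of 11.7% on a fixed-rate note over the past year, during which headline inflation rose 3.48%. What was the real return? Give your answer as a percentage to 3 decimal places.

Real return via the Fisher equation: (1 + 11.7%)/(1 + 3.48%) − 1 = 1.117/1.0348 − 1 ≈ 0.07944.

7.944%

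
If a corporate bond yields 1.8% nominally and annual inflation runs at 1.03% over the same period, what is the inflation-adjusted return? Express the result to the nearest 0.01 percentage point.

Real return via the Fisher equation: (1 + 1.8%)/(1 + 1.03%) − 1 = 1.018/1.0103 − 1 ≈ 0.00762.

0.76%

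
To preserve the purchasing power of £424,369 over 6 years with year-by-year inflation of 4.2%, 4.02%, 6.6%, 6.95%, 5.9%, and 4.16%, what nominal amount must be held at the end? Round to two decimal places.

Cumulative price-level factor: 1.042 × 1.0402 × 1.066 × 1.0695 × 1.059 × 1.0416 ≈ 1.3630741865.
Multiplying £424,369 by the price-level factor gives the future nominal sum.

£578,446.43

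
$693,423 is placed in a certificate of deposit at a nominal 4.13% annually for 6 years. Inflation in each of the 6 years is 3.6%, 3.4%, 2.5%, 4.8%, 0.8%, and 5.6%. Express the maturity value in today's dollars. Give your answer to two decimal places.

Nominal value at maturity: $693,423 × (1 + 4.13%)^6 ≈ $884,002.42.
Price-level factor over 6 years: 1.036 × 1.034 × 1.025 × 1.048 × 1.008 × 1.056 ≈ 1.2248697029.
The maturity value deflated by that factor is the answer in today's purchasing power.

$721,711.39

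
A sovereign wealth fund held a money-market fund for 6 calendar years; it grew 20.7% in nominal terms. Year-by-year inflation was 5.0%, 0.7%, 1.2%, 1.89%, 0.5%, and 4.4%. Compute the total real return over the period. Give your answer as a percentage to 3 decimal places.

5.514%

Cumulative inflation factor: 1.050 × 1.007 × 1.012 × 1.0189 × 1.005 × 1.044 ≈ 1.14392.
Nominal growth factor: 1.20700. Real growth factor = 1.20700 / 1.14392 ≈ 1.05514.
Total real return ≈ 5.5139%.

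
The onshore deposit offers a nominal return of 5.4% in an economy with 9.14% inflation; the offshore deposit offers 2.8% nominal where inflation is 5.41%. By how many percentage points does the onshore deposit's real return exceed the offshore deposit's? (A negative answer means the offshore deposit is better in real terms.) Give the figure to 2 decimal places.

-0.95

The onshore deposit real return: 1.054/1.0914 − 1 = -3.427%.
The offshore deposit real return: 1.028/1.0541 − 1 = -2.476%.
Difference: -3.427 − (-2.476) = -0.951 pp.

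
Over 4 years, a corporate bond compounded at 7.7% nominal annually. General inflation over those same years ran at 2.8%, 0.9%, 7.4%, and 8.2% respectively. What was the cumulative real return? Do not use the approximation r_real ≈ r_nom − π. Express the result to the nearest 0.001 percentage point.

Cumulative inflation factor: 1.028 × 1.009 × 1.074 × 1.082 ≈ 1.20536.
Nominal growth factor: 1.34544. Real growth factor = 1.34544 / 1.20536 ≈ 1.11621.
Total real return ≈ 11.6213%.

11.621%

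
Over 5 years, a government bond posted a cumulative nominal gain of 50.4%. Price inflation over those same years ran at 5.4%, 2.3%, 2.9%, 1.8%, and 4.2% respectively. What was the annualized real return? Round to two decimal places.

Cumulative inflation factor: 1.054 × 1.023 × 1.029 × 1.018 × 1.042 ≈ 1.17692.
Nominal growth factor: 1.50400. Real growth factor = 1.50400 / 1.17692 ≈ 1.27791.
Annualized: 1.27791^(1/5) − 1 ≈ 0.05027.

5.03%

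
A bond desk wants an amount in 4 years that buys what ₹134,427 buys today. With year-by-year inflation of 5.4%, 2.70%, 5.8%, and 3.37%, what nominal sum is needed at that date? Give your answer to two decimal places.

Cumulative price-level factor: 1.054 × 1.0270 × 1.058 × 1.0337 ≈ 1.1838351710.
The nominal amount required is ₹134,427 scaled up by that factor.

₹159,139.41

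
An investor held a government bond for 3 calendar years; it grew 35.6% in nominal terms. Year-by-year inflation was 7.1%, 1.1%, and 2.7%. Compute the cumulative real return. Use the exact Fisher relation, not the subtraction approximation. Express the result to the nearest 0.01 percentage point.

Cumulative inflation factor: 1.071 × 1.011 × 1.027 ≈ 1.11202.
Nominal growth factor: 1.35600. Real growth factor = 1.35600 / 1.11202 ≈ 1.21941.
Total real return ≈ 21.9407%.

21.94%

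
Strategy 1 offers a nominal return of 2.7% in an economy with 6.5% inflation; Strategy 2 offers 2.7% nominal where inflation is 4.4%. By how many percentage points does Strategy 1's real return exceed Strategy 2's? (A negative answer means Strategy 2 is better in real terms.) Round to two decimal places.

Strategy 1 real return: 1.027/1.065 − 1 = -3.568%.
Strategy 2 real return: 1.027/1.044 − 1 = -1.628%.
Difference: -3.568 − (-1.628) = -1.940 pp.

-1.94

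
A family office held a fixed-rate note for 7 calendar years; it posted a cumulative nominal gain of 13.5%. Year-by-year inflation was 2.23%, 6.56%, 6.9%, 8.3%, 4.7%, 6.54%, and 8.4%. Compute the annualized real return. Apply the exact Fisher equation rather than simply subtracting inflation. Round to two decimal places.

-4.13%

Cumulative inflation factor: 1.0223 × 1.0656 × 1.069 × 1.083 × 1.047 × 1.0654 × 1.084 ≈ 1.52499.
Nominal growth factor: 1.13500. Real growth factor = 1.13500 / 1.52499 ≈ 0.74427.
Annualized: 0.74427^(1/7) − 1 ≈ -0.04132.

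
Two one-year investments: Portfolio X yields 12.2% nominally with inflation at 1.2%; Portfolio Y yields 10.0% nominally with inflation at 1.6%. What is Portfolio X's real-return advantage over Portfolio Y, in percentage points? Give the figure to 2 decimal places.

2.60

Portfolio X real return: 1.122/1.012 − 1 = 10.870%.
Portfolio Y real return: 1.100/1.016 − 1 = 8.268%.
Difference: 10.870 − 8.268 = 2.602 pp.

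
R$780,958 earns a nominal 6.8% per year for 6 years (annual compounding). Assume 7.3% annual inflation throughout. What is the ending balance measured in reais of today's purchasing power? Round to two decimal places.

R$759,375.99

Nominal value at maturity: R$780,958 × (1 + 6.8%)^6 ≈ R$1,158,924.63.
Price-level factor over 6 years: (1 + 7.3%)^6 ≈ 1.5261539034.
The maturity value deflated by that factor is the answer in today's purchasing power.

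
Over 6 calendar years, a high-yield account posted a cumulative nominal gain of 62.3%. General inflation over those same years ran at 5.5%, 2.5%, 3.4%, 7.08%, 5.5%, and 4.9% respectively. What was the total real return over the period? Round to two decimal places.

Cumulative inflation factor: 1.055 × 1.025 × 1.034 × 1.0708 × 1.055 × 1.049 ≈ 1.32505.
Nominal growth factor: 1.62300. Real growth factor = 1.62300 / 1.32505 ≈ 1.22486.
Total real return ≈ 22.4857%.

22.49%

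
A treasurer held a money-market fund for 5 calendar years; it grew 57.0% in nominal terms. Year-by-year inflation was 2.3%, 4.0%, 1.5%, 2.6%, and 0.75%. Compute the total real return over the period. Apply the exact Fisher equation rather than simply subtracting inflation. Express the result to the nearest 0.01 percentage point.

Cumulative inflation factor: 1.023 × 1.040 × 1.015 × 1.026 × 1.0075 ≈ 1.11627.
Nominal growth factor: 1.57000. Real growth factor = 1.57000 / 1.11627 ≈ 1.40648.
Total real return ≈ 40.6476%.

40.65%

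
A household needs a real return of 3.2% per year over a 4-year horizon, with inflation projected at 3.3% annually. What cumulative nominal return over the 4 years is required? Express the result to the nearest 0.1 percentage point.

29.2%

Required annual nominal rate: (1+3.2%)(1+3.3%) − 1 = 6.6056%.
Cumulative over 4 years: (1 + 0.066056)^4 − 1 ≈ 0.29158.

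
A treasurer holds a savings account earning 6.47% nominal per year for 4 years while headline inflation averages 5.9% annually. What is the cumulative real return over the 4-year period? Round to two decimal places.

The annual real rate is (1+6.47%)/(1+5.9%) − 1 = 0.5382%.
Compounded over 4 years: (1 + 0.005382)^4 − 1 ≈ 0.02170.

2.17%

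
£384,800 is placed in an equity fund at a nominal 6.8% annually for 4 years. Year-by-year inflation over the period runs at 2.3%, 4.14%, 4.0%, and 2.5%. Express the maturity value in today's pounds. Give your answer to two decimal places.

£440,828.50

Nominal value at maturity: £384,800 × (1 + 6.8%)^4 ≈ £500,633.69.
Price-level factor over 4 years: 1.023 × 1.0414 × 1.040 × 1.025 = 1.1356654452.
The maturity value deflated by that factor is the answer in today's purchasing power.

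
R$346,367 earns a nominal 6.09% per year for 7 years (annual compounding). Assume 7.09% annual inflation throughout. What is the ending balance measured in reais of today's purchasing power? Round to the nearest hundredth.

Nominal value at maturity: R$346,367 × (1 + 6.09%)^7 ≈ R$523,911.17.
Price-level factor over 7 years: (1 + 7.09%)^7 ≈ 1.6152599686.
Dividing the nominal maturity value by the price-level factor gives the value in today's money.

R$324,350.99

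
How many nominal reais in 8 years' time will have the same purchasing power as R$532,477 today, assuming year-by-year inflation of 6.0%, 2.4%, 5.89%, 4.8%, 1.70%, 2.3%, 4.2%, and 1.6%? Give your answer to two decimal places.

Cumulative price-level factor: 1.060 × 1.024 × 1.0589 × 1.048 × 1.0170 × 1.023 × 1.042 × 1.016 ≈ 1.3267224144.
The nominal amount required is R$532,477 scaled up by that factor.

R$706,449.17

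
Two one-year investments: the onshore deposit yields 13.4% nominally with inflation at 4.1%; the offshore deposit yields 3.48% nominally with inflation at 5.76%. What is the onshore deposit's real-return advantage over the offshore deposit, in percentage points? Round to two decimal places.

The onshore deposit real return: 1.134/1.041 − 1 = 8.934%.
The offshore deposit real return: 1.0348/1.0576 − 1 = -2.156%.
Difference: 8.934 − (-2.156) = 11.090 pp.

11.09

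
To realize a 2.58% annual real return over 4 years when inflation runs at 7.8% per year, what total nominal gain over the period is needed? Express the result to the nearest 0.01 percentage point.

Required annual nominal rate: (1+2.58%)(1+7.8%) − 1 = 10.58124%.
Cumulative over 4 years: (1 + 0.1058124)^4 − 1 ≈ 0.49529.

49.53%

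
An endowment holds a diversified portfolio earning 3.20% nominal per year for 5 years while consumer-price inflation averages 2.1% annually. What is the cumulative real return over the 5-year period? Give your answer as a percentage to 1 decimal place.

5.5%

The annual real rate is (1+3.20%)/(1+2.1%) − 1 = 1.0774%.
Compounded over 5 years: (1 + 0.010774)^5 − 1 ≈ 0.05504.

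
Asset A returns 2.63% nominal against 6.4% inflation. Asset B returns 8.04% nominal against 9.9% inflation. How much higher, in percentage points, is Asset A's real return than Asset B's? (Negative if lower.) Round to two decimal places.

Asset A real return: 1.0263/1.064 − 1 = -3.543%.
Asset B real return: 1.0804/1.099 − 1 = -1.692%.
Difference: -3.543 − (-1.692) = -1.851 pp.

-1.85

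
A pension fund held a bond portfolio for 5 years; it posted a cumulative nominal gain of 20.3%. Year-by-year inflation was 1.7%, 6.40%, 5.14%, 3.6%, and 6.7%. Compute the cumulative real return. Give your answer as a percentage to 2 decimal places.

-4.34%

Cumulative inflation factor: 1.017 × 1.0640 × 1.0514 × 1.036 × 1.067 ≈ 1.25764.
Nominal growth factor: 1.20300. Real growth factor = 1.20300 / 1.25764 ≈ 0.95656.
Total real return ≈ -4.3443%.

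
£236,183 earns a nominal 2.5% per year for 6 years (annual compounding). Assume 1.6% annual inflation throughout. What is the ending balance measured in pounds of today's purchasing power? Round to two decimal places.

£249,017.33

Nominal value at maturity: £236,183 × (1 + 2.5%)^6 ≈ £273,899.87.
Price-level factor over 6 years: (1 + 1.6%)^6 ≈ 1.0999229093.
The maturity value deflated by that factor is the answer in today's purchasing power.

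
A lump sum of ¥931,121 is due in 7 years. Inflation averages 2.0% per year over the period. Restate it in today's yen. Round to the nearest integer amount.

Price-level factor over 7 years: (1 + 2.0%)^7 ≈ 1.1486856676.
Purchasing power today: ¥931,121 divided by that factor.

¥810,597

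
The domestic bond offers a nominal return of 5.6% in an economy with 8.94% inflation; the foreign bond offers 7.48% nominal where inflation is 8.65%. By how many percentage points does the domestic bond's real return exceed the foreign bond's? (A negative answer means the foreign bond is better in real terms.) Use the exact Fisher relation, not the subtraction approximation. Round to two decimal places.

-1.99

The domestic bond real return: 1.056/1.0894 − 1 = -3.066%.
The foreign bond real return: 1.0748/1.0865 − 1 = -1.077%.
Difference: -3.066 − (-1.077) = -1.989 pp.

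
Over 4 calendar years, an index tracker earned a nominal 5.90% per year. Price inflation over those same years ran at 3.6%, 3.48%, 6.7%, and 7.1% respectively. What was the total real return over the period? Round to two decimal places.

2.66%

Cumulative inflation factor: 1.036 × 1.0348 × 1.067 × 1.071 ≈ 1.22510.
Nominal growth factor: 1.25772. Real growth factor = 1.25772 / 1.22510 ≈ 1.02663.
Total real return ≈ 2.6630%.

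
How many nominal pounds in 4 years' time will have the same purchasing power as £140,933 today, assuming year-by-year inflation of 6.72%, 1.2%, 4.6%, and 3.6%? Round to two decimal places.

Cumulative price-level factor: 1.0672 × 1.012 × 1.046 × 1.036 ≈ 1.1703554154.
Multiplying £140,933 by the price-level factor gives the future nominal sum.

£164,941.70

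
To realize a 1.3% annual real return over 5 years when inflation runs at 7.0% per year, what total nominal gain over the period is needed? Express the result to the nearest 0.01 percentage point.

Required annual nominal rate: (1+1.3%)(1+7.0%) − 1 = 8.391%.
Cumulative over 5 years: (1 + 0.08391)^5 − 1 ≈ 0.49612.

49.61%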